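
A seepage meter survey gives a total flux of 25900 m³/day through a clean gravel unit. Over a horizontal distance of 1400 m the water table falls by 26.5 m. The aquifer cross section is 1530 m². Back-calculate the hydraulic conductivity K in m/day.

Hydraulic gradient i = Δh / L = 26.5 / 1400 = 0.01893.
From Q = K·A·i, K = Q / (A·i) = 25900 / (1530 × 0.01893) = 894.3 m/day.

894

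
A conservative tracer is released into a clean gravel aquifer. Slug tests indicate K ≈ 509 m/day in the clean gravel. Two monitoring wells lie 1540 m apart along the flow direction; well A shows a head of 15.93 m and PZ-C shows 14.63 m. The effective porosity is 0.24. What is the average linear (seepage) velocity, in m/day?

1.79

Hydraulic gradient i = (15.93 − 14.63) / 1540 = 1.3 / 1540 = 0.0008442.
Darcy flux q = K · i = 509.0 × 0.0008442 = 0.4297 m/day.
Seepage velocity v = q / n_e = 0.4297 / 0.24 = 1.790 m/day.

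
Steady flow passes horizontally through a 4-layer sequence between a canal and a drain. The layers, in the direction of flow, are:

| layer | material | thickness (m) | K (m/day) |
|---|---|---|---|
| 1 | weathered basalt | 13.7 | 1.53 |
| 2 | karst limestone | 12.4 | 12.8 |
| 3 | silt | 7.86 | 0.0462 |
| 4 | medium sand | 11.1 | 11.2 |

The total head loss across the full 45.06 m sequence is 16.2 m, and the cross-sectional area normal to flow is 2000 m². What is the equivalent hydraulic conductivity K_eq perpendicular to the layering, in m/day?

Flow is perpendicular to layering, so the layers act in series and the equivalent K is the thickness-weighted harmonic mean.
Total thickness L = 13.7 + 12.4 + 7.86 + 11.1 = 45.06 m.
Σ(b_i/K_i) = 13.7/1.53 + 12.4/12.8 + 7.86/0.0462 + 11.1/11.2 = 181.0 d.
K_eq = L / Σ(b_i/K_i) = 45.06 / 181.0 = 0.2489 m/day.

0.249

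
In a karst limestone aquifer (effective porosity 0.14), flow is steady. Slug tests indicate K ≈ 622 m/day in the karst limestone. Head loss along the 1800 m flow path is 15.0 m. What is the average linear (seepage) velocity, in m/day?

37.0

Hydraulic gradient i = Δh / L = 15.0 / 1800 = 0.008333.
Darcy flux q = K · i = 622.0 × 0.008333 = 5.183 m/day.
Seepage velocity v = q / n_e = 5.183 / 0.14 = 37.02 m/day.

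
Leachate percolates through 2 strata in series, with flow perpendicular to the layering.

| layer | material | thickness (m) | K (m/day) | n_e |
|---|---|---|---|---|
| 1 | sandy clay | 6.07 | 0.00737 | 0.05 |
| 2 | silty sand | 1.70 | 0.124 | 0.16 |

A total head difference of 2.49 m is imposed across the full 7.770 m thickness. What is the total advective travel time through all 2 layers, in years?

0.530

With flow normal to the layers, continuity requires the same specific discharge q through every layer.
Σ(b_i/K_i) = 6.07/0.00737 + 1.70/0.124 = 837.3 d.
q = Δh / Σ(b_i/K_i) = 2.49 / 837.3 = 0.002974 m/day.
In each layer the seepage velocity is v_i = q/n_i, so the layer transit time is t_i = b_i·n_i / q:
  layer 1 (sandy clay): t_1 = 6.07 × 0.05 / 0.002974 = 102.1 d
  layer 2 (silty sand): t_2 = 1.70 × 0.16 / 0.002974 = 91.47 d
Total t = Σ t_i = 193.5 days = 0.5298 years.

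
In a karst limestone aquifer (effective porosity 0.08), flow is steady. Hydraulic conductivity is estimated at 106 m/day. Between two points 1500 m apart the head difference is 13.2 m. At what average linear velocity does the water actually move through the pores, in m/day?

11.7

Hydraulic gradient i = Δh / L = 13.2 / 1500 = 0.008800.
Darcy flux q = K · i = 106.0 × 0.008800 = 0.9328 m/day.
Seepage velocity v = q / n_e = 0.9328 / 0.08 = 11.66 m/day.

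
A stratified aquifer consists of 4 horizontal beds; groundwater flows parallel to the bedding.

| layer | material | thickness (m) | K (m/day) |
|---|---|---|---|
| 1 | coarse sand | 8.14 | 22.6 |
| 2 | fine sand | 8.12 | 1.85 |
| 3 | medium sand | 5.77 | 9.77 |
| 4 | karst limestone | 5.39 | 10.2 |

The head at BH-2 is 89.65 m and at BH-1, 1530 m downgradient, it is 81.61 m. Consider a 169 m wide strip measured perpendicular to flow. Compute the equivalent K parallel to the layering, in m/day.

Flow is parallel to layering, so each bed carries its own Darcy discharge and the transmissivities add.
Σ(K_i·b_i) = 22.6×8.14 + 1.85×8.12 + 9.77×5.77 + 10.2×5.39 = 310.3 m²/day.
Total thickness b = 27.42 m, so K_eq = Σ(K_i·b_i)/b = 11.32 m/day.

11.3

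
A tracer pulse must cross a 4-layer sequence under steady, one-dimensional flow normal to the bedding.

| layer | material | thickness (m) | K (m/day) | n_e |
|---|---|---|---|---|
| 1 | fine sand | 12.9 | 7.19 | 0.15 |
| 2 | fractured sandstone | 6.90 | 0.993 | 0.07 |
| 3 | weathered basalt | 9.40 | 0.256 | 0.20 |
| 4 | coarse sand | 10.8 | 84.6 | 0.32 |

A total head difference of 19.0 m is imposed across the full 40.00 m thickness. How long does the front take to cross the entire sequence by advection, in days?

With flow normal to the layers, continuity requires the same specific discharge q through every layer.
Σ(b_i/K_i) = 12.9/7.19 + 6.90/0.993 + 9.40/0.256 + 10.8/84.6 = 45.59 d.
q = Δh / Σ(b_i/K_i) = 19.0 / 45.59 = 0.4168 m/day.
In each layer the seepage velocity is v_i = q/n_i, so the layer transit time is t_i = b_i·n_i / q:
  layer 1 (fine sand): t_1 = 12.9 × 0.15 / 0.4168 = 4.643 d
  layer 2 (fractured sandstone): t_2 = 6.90 × 0.07 / 0.4168 = 1.159 d
  layer 3 (weathered basalt): t_3 = 9.40 × 0.20 / 0.4168 = 4.511 d
  layer 4 (coarse sand): t_4 = 10.8 × 0.32 / 0.4168 = 8.292 d
Total t = Σ t_i = 18.61 days.

18.6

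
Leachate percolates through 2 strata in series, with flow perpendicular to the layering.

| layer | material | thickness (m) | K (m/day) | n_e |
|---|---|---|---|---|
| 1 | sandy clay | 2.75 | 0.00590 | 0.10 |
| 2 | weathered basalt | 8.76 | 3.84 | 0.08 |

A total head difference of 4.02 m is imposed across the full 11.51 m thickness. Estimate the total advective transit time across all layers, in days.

With flow normal to the layers, continuity requires the same specific discharge q through every layer.
Σ(b_i/K_i) = 2.75/0.00590 + 8.76/3.84 = 468.4 d.
q = Δh / Σ(b_i/K_i) = 4.02 / 468.4 = 0.008583 m/day.
In each layer the seepage velocity is v_i = q/n_i, so the layer transit time is t_i = b_i·n_i / q:
  layer 1 (sandy clay): t_1 = 2.75 × 0.10 / 0.008583 = 32.04 d
  layer 2 (weathered basalt): t_2 = 8.76 × 0.08 / 0.008583 = 81.65 d
Total t = Σ t_i = 113.7 days.

114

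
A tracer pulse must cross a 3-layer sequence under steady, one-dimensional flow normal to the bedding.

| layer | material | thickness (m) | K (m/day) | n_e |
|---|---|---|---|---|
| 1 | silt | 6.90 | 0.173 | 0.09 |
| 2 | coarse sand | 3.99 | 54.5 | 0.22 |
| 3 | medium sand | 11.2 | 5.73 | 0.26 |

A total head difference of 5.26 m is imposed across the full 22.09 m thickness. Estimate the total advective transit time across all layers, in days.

With flow normal to the layers, continuity requires the same specific discharge q through every layer.
Σ(b_i/K_i) = 6.90/0.173 + 3.99/54.5 + 11.2/5.73 = 41.91 d.
q = Δh / Σ(b_i/K_i) = 5.26 / 41.91 = 0.1255 m/day.
In each layer the seepage velocity is v_i = q/n_i, so the layer transit time is t_i = b_i·n_i / q:
  layer 1 (silt): t_1 = 6.90 × 0.09 / 0.1255 = 4.948 d
  layer 2 (coarse sand): t_2 = 3.99 × 0.22 / 0.1255 = 6.994 d
  layer 3 (medium sand): t_3 = 11.2 × 0.26 / 0.1255 = 23.20 d
Total t = Σ t_i = 35.15 days.

35.1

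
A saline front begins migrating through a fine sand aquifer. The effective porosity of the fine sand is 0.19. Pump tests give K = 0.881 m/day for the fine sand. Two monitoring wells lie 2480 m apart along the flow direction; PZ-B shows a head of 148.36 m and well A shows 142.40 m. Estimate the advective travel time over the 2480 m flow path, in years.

609

Hydraulic gradient i = (148.36 − 142.40) / 2480 = 5.96 / 2480 = 0.002403.
Darcy flux q = K · i = 0.8810 × 0.002403 = 0.002117 m/day.
Seepage velocity v = q / n_e = 0.002117 / 0.19 = 0.01114 m/day.
Travel time t = L / v = 2480 / 0.01114 = 2.226e+05 days = 609.3 years.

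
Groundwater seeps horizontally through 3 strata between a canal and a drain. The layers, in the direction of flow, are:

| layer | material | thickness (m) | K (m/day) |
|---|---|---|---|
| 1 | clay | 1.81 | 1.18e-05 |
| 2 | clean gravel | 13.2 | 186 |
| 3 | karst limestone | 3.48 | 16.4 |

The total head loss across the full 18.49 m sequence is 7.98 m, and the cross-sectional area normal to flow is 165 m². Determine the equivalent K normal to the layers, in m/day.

Flow is perpendicular to layering, so the layers act in series and the equivalent K is the thickness-weighted harmonic mean.
Total thickness L = 1.81 + 13.2 + 3.48 = 18.49 m.
Σ(b_i/K_i) = 1.81/1.18e-05 + 13.2/186 + 3.48/16.4 = 1.534e+05 d.
K_eq = L / Σ(b_i/K_i) = 18.49 / 1.534e+05 = 0.0001205 m/day.

0.000121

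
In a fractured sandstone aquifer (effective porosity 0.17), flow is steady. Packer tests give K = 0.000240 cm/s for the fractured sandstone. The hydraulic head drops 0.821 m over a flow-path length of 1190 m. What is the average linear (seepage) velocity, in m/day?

Convert K: 0.000240 cm/s × 864 = 0.2074 m/day.
Hydraulic gradient i = Δh / L = 0.821 / 1190 = 0.0006899.
Darcy flux q = K · i = 0.2074 × 0.0006899 = 0.0001431 m/day.
Seepage velocity v = q / n_e = 0.0001431 / 0.17 = 0.0008415 m/day.

0.000842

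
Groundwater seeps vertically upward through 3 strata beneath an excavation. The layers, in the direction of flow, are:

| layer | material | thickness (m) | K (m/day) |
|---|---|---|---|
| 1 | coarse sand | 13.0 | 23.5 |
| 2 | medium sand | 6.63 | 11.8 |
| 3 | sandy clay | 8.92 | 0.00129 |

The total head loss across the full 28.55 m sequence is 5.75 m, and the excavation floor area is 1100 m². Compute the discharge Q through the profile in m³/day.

Flow is perpendicular to layering, so the layers act in series and the equivalent K is the thickness-weighted harmonic mean.
Total thickness L = 13.0 + 6.63 + 8.92 = 28.55 m.
Σ(b_i/K_i) = 13.0/23.5 + 6.63/11.8 + 8.92/0.00129 = 6916 d.
K_eq = L / Σ(b_i/K_i) = 28.55 / 6916 = 0.004128 m/day.
Q = K_eq · A · (Δh/L) = 0.004128 × 1100 × (5.75/28.55) = 0.9146 m³/day.

0.915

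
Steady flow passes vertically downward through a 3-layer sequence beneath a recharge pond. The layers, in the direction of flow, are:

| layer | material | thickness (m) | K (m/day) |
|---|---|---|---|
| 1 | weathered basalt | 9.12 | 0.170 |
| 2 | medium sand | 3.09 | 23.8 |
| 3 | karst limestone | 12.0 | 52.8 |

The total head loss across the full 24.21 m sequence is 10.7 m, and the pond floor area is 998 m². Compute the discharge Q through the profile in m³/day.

Flow is perpendicular to layering, so the layers act in series and the equivalent K is the thickness-weighted harmonic mean.
Total thickness L = 9.12 + 3.09 + 12.0 = 24.21 m.
Σ(b_i/K_i) = 9.12/0.170 + 3.09/23.8 + 12.0/52.8 = 54.00 d.
K_eq = L / Σ(b_i/K_i) = 24.21 / 54.00 = 0.4483 m/day.
Q = K_eq · A · (Δh/L) = 0.4483 × 998 × (10.7/24.21) = 197.7 m³/day.

198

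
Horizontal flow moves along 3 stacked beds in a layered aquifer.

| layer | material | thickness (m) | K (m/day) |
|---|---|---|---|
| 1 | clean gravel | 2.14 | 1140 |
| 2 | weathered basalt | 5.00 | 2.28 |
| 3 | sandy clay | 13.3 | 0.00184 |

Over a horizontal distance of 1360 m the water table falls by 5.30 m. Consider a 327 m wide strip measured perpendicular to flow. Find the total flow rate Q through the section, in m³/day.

Flow is parallel to layering, so each bed carries its own Darcy discharge and the transmissivities add.
Σ(K_i·b_i) = 1140×2.14 + 2.28×5.00 + 0.00184×13.3 = 2451 m²/day.
Hydraulic gradient i = Δh / L = 5.30 / 1360 = 0.003897.
Q = Σ(K_i·b_i) · W · i = 2451 × 327 × 0.003897 = 3123 m³/day.

3120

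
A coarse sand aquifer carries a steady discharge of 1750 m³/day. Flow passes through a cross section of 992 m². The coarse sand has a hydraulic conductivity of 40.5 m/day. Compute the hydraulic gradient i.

0.0436

From Q = K·A·i, i = Q / (K·A) = 1750 / (40.50 × 992.0) = 0.04356.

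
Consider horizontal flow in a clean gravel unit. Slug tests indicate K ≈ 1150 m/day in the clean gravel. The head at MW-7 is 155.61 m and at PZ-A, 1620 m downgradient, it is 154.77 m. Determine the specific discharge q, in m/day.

0.596

Hydraulic gradient i = (155.61 − 154.77) / 1620 = 0.84 / 1620 = 0.0005185.
Specific discharge q = K · i = 1150 × 0.0005185 = 0.5963 m/day.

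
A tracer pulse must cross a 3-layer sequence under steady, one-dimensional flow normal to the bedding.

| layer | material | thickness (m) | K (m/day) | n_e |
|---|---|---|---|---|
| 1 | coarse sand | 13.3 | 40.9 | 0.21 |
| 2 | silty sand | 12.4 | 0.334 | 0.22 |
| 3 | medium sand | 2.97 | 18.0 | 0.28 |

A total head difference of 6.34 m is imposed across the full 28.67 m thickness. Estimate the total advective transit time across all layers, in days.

37.7

With flow normal to the layers, continuity requires the same specific discharge q through every layer.
Σ(b_i/K_i) = 13.3/40.9 + 12.4/0.334 + 2.97/18.0 = 37.62 d.
q = Δh / Σ(b_i/K_i) = 6.34 / 37.62 = 0.1685 m/day.
In each layer the seepage velocity is v_i = q/n_i, so the layer transit time is t_i = b_i·n_i / q:
  layer 1 (coarse sand): t_1 = 13.3 × 0.21 / 0.1685 = 16.57 d
  layer 2 (silty sand): t_2 = 12.4 × 0.22 / 0.1685 = 16.19 d
  layer 3 (medium sand): t_3 = 2.97 × 0.28 / 0.1685 = 4.934 d
Total t = Σ t_i = 37.69 days.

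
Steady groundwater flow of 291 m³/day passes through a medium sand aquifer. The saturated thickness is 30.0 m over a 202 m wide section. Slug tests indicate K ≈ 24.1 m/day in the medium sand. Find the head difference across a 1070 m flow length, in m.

2.13

Cross-sectional area A = 202 × 30.0 = 6060 m².
From Q = K·A·i, i = Q / (K·A) = 291 / (24.10 × 6060) = 0.001993.
Head loss Δh = i · L = 0.001993 × 1070 = 2.132 m.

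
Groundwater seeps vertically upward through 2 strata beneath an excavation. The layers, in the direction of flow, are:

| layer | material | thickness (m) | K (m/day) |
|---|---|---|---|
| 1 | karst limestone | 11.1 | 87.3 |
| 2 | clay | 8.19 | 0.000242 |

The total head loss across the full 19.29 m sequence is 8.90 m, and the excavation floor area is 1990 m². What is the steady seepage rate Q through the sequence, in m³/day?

Flow is perpendicular to layering, so the layers act in series and the equivalent K is the thickness-weighted harmonic mean.
Total thickness L = 11.1 + 8.19 = 19.29 m.
Σ(b_i/K_i) = 11.1/87.3 + 8.19/0.000242 = 33843 d.
K_eq = L / Σ(b_i/K_i) = 19.29 / 33843 = 0.0005700 m/day.
Q = K_eq · A · (Δh/L) = 0.0005700 × 1990 × (8.90/19.29) = 0.5233 m³/day.

0.523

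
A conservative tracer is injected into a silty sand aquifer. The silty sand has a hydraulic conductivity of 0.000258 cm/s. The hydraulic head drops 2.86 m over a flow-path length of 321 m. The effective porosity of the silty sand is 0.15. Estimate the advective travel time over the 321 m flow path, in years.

Convert K: 0.000258 cm/s × 864 = 0.2229 m/day.
Hydraulic gradient i = Δh / L = 2.86 / 321 = 0.008910.
Darcy flux q = K · i = 0.2229 × 0.008910 = 0.001986 m/day.
Seepage velocity v = q / n_e = 0.001986 / 0.15 = 0.01324 m/day.
Travel time t = L / v = 321 / 0.01324 = 24244 days = 66.38 years.

66.4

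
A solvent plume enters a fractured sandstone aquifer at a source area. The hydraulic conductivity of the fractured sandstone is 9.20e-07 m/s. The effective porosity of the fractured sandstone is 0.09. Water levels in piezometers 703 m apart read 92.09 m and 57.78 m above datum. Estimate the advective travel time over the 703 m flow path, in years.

Convert K: 9.20e-07 m/s × 86400 = 0.07949 m/day.
Hydraulic gradient i = (92.09 − 57.78) / 703 = 34.31 / 703 = 0.04881.
Darcy flux q = K · i = 0.07949 × 0.04881 = 0.003879 m/day.
Seepage velocity v = q / n_e = 0.003879 / 0.09 = 0.04310 m/day.
Travel time t = L / v = 703 / 0.04310 = 16309 days = 44.65 years.

44.7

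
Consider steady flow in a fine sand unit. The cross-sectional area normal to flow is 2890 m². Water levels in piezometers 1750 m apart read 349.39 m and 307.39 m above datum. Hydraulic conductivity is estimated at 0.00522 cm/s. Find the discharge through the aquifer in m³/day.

313

Convert K: 0.00522 cm/s × 864 = 4.510 m/day.
Hydraulic gradient i = (349.39 − 307.39) / 1750 = 42 / 1750 = 0.02400.
Darcy's law: Q = K · A · i = 4.510 × 2890 × 0.02400 = 312.8 m³/day.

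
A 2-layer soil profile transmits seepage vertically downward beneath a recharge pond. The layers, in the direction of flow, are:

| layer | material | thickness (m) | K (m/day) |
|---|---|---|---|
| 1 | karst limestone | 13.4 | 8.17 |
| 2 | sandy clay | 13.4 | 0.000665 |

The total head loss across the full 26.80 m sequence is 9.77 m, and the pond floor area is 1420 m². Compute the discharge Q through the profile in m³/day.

Flow is perpendicular to layering, so the layers act in series and the equivalent K is the thickness-weighted harmonic mean.
Total thickness L = 13.4 + 13.4 = 26.80 m.
Σ(b_i/K_i) = 13.4/8.17 + 13.4/0.000665 = 20152 d.
K_eq = L / Σ(b_i/K_i) = 26.80 / 20152 = 0.001330 m/day.
Q = K_eq · A · (Δh/L) = 0.001330 × 1420 × (9.77/26.80) = 0.6884 m³/day.

0.688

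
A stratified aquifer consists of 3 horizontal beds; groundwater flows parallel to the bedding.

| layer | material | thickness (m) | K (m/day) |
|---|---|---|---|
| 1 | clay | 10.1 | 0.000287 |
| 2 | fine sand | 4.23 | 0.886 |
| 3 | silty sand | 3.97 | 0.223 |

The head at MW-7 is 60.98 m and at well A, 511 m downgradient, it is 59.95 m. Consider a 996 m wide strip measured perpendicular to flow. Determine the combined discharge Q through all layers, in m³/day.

9.31

Flow is parallel to layering, so each bed carries its own Darcy discharge and the transmissivities add.
Σ(K_i·b_i) = 0.000287×10.1 + 0.886×4.23 + 0.223×3.97 = 4.636 m²/day.
Hydraulic gradient i = (60.98 − 59.95) / 511 = 1.03 / 511 = 0.002016.
Q = Σ(K_i·b_i) · W · i = 4.636 × 996 × 0.002016 = 9.307 m³/day.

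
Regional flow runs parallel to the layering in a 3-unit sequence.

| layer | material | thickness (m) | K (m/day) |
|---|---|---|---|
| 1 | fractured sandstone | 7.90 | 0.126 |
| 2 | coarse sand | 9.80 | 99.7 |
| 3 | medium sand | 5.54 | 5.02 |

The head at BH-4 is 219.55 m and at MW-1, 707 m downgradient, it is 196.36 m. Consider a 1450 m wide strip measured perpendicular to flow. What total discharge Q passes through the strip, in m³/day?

Flow is parallel to layering, so each bed carries its own Darcy discharge and the transmissivities add.
Σ(K_i·b_i) = 0.126×7.90 + 99.7×9.80 + 5.02×5.54 = 1006 m²/day.
Hydraulic gradient i = (219.55 − 196.36) / 707 = 23.19 / 707 = 0.03280.
Q = Σ(K_i·b_i) · W · i = 1006 × 1450 × 0.03280 = 47840 m³/day.

47800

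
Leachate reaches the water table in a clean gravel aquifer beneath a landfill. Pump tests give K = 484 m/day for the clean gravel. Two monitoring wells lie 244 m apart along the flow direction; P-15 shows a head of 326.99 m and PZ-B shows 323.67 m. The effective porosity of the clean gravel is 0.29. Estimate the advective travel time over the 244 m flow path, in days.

10.7

Hydraulic gradient i = (326.99 − 323.67) / 244 = 3.32 / 244 = 0.01361.
Darcy flux q = K · i = 484.0 × 0.01361 = 6.586 m/day.
Seepage velocity v = q / n_e = 6.586 / 0.29 = 22.71 m/day.
Travel time t = L / v = 244 / 22.71 = 10.74 days.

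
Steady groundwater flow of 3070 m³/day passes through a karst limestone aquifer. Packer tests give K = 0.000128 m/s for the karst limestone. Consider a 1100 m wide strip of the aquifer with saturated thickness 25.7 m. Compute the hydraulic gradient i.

0.00982

Convert K: 0.000128 m/s × 86400 = 11.06 m/day.
Cross-sectional area A = 1100 × 25.7 = 28270 m².
From Q = K·A·i, i = Q / (K·A) = 3070 / (11.06 × 28270) = 0.009819.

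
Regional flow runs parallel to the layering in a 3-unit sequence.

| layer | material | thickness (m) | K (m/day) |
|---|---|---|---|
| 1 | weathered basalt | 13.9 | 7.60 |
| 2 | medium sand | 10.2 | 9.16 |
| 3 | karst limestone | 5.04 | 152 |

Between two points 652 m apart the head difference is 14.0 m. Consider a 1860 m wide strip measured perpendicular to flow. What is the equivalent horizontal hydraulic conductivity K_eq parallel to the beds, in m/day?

Flow is parallel to layering, so each bed carries its own Darcy discharge and the transmissivities add.
Σ(K_i·b_i) = 7.60×13.9 + 9.16×10.2 + 152×5.04 = 965.2 m²/day.
Total thickness b = 29.14 m, so K_eq = Σ(K_i·b_i)/b = 33.12 m/day.

33.1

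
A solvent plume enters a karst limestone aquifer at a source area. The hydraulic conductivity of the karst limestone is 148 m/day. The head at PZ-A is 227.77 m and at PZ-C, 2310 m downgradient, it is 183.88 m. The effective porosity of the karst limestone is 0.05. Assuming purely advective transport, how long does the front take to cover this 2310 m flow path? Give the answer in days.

Hydraulic gradient i = (227.77 − 183.88) / 2310 = 43.89 / 2310 = 0.01900.
Darcy flux q = K · i = 148.0 × 0.01900 = 2.812 m/day.
Seepage velocity v = q / n_e = 2.812 / 0.05 = 56.24 m/day.
Travel time t = L / v = 2310 / 56.24 = 41.07 days.

41.1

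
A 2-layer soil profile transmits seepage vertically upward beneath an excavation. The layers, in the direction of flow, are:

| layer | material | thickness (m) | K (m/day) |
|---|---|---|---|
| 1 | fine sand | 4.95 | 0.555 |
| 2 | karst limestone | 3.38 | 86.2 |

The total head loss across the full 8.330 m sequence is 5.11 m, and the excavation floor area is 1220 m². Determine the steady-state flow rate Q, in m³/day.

696

Flow is perpendicular to layering, so the layers act in series and the equivalent K is the thickness-weighted harmonic mean.
Total thickness L = 4.95 + 3.38 = 8.330 m.
Σ(b_i/K_i) = 4.95/0.555 + 3.38/86.2 = 8.958 d.
K_eq = L / Σ(b_i/K_i) = 8.330 / 8.958 = 0.9299 m/day.
Q = K_eq · A · (Δh/L) = 0.9299 × 1220 × (5.11/8.330) = 695.9 m³/day.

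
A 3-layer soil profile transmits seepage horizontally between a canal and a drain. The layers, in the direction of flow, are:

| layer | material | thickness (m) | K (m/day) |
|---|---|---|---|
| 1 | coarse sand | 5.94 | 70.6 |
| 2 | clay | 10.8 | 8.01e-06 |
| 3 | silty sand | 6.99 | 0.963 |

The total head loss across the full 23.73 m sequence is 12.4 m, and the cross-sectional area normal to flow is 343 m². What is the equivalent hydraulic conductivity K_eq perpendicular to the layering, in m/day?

1.76e-05

Flow is perpendicular to layering, so the layers act in series and the equivalent K is the thickness-weighted harmonic mean.
Total thickness L = 5.94 + 10.8 + 6.99 = 23.73 m.
Σ(b_i/K_i) = 5.94/70.6 + 10.8/8.01e-06 + 6.99/0.963 = 1.348e+06 d.
K_eq = L / Σ(b_i/K_i) = 23.73 / 1.348e+06 = 1.760e-05 m/day.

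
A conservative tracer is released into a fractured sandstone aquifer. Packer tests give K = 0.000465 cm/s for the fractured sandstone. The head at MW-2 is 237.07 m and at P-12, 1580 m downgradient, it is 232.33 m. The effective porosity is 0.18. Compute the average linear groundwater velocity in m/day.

0.00670

Convert K: 0.000465 cm/s × 864 = 0.4018 m/day.
Hydraulic gradient i = (237.07 − 232.33) / 1580 = 4.74 / 1580 = 0.003000.
Darcy flux q = K · i = 0.4018 × 0.003000 = 0.001205 m/day.
Seepage velocity v = q / n_e = 0.001205 / 0.18 = 0.006696 m/day.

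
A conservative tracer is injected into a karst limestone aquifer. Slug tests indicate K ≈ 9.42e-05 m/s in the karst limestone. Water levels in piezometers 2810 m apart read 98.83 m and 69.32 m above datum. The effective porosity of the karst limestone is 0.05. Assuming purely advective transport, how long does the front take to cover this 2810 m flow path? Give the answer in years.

4.50

Convert K: 9.42e-05 m/s × 86400 = 8.139 m/day.
Hydraulic gradient i = (98.83 − 69.32) / 2810 = 29.51 / 2810 = 0.01050.
Darcy flux q = K · i = 8.139 × 0.01050 = 0.08547 m/day.
Seepage velocity v = q / n_e = 0.08547 / 0.05 = 1.709 m/day.
Travel time t = L / v = 2810 / 1.709 = 1644 days = 4.500 years.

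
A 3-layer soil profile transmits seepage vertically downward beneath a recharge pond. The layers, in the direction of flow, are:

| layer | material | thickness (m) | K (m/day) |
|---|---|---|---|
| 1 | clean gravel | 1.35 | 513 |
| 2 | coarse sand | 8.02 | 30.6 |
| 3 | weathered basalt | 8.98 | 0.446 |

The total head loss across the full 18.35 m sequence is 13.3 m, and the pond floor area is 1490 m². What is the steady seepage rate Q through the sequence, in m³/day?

Flow is perpendicular to layering, so the layers act in series and the equivalent K is the thickness-weighted harmonic mean.
Total thickness L = 1.35 + 8.02 + 8.98 = 18.35 m.
Σ(b_i/K_i) = 1.35/513 + 8.02/30.6 + 8.98/0.446 = 20.40 d.
K_eq = L / Σ(b_i/K_i) = 18.35 / 20.40 = 0.8995 m/day.
Q = K_eq · A · (Δh/L) = 0.8995 × 1490 × (13.3/18.35) = 971.5 m³/day.

971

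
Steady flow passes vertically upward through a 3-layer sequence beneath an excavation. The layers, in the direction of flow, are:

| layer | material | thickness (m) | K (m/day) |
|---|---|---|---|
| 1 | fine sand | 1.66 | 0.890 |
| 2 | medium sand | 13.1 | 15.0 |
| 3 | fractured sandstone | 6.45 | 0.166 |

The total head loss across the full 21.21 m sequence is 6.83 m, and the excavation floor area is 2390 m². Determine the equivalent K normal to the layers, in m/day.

Flow is perpendicular to layering, so the layers act in series and the equivalent K is the thickness-weighted harmonic mean.
Total thickness L = 1.66 + 13.1 + 6.45 = 21.21 m.
Σ(b_i/K_i) = 1.66/0.890 + 13.1/15.0 + 6.45/0.166 = 41.59 d.
K_eq = L / Σ(b_i/K_i) = 21.21 / 41.59 = 0.5099 m/day.

0.510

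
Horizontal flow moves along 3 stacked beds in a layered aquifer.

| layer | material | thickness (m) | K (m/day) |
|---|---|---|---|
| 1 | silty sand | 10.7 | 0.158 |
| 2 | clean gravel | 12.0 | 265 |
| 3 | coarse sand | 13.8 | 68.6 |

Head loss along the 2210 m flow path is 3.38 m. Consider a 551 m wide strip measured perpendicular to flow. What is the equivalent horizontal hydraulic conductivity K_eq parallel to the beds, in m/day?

Flow is parallel to layering, so each bed carries its own Darcy discharge and the transmissivities add.
Σ(K_i·b_i) = 0.158×10.7 + 265×12.0 + 68.6×13.8 = 4128 m²/day.
Total thickness b = 36.50 m, so K_eq = Σ(K_i·b_i)/b = 113.1 m/day.

113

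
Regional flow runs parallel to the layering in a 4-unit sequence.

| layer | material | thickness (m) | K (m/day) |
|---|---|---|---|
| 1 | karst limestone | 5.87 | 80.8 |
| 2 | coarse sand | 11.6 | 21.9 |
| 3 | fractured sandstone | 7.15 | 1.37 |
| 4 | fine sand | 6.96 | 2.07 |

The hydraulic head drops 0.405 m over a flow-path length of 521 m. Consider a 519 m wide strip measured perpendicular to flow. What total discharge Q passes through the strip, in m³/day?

Flow is parallel to layering, so each bed carries its own Darcy discharge and the transmissivities add.
Σ(K_i·b_i) = 80.8×5.87 + 21.9×11.6 + 1.37×7.15 + 2.07×6.96 = 752.5 m²/day.
Hydraulic gradient i = Δh / L = 0.405 / 521 = 0.0007774.
Q = Σ(K_i·b_i) · W · i = 752.5 × 519 × 0.0007774 = 303.6 m³/day.

304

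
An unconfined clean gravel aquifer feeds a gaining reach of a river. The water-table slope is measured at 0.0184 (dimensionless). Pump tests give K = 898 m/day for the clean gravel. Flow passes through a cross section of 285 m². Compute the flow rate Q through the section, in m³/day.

4710

Hydraulic gradient i = 0.0184.
Darcy's law: Q = K · A · i = 898.0 × 285.0 × 0.01840 = 4709 m³/day.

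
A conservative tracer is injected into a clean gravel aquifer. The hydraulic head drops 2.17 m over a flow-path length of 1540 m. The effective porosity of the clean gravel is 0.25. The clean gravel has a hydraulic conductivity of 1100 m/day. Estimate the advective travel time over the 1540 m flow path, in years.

Hydraulic gradient i = Δh / L = 2.17 / 1540 = 0.001409.
Darcy flux q = K · i = 1100 × 0.001409 = 1.550 m/day.
Seepage velocity v = q / n_e = 1.550 / 0.25 = 6.200 m/day.
Travel time t = L / v = 1540 / 6.200 = 248.4 days = 0.6800 years.

0.680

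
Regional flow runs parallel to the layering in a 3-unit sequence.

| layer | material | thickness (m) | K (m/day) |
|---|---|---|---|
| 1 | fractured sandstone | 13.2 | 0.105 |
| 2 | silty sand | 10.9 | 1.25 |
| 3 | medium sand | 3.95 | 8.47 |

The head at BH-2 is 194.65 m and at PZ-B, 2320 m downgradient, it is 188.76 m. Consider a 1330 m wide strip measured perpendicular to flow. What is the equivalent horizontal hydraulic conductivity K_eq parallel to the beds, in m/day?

1.73

Flow is parallel to layering, so each bed carries its own Darcy discharge and the transmissivities add.
Σ(K_i·b_i) = 0.105×13.2 + 1.25×10.9 + 8.47×3.95 = 48.47 m²/day.
Total thickness b = 28.05 m, so K_eq = Σ(K_i·b_i)/b = 1.728 m/day.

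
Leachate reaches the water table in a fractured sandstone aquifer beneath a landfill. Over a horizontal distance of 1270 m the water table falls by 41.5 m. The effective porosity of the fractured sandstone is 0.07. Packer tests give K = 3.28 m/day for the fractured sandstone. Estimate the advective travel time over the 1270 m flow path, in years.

2.27

Hydraulic gradient i = Δh / L = 41.5 / 1270 = 0.03268.
Darcy flux q = K · i = 3.280 × 0.03268 = 0.1072 m/day.
Seepage velocity v = q / n_e = 0.1072 / 0.07 = 1.531 m/day.
Travel time t = L / v = 1270 / 1.531 = 829.4 days = 2.271 years.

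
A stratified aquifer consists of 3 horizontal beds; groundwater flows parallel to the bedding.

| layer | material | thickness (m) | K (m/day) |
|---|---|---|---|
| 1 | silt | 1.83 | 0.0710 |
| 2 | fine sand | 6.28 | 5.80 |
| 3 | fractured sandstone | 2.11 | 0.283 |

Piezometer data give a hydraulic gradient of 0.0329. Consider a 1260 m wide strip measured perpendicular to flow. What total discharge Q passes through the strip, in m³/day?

1540

Flow is parallel to layering, so each bed carries its own Darcy discharge and the transmissivities add.
Σ(K_i·b_i) = 0.0710×1.83 + 5.80×6.28 + 0.283×2.11 = 37.15 m²/day.
Hydraulic gradient i = 0.0329.
Q = Σ(K_i·b_i) · W · i = 37.15 × 1260 × 0.03290 = 1540 m³/day.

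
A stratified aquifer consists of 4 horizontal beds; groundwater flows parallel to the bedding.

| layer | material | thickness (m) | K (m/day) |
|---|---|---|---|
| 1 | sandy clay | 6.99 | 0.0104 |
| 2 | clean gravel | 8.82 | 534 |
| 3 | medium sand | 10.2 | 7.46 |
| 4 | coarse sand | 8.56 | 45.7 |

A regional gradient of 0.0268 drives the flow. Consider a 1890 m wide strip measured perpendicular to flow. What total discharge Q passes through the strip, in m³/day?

262000

Flow is parallel to layering, so each bed carries its own Darcy discharge and the transmissivities add.
Σ(K_i·b_i) = 0.0104×6.99 + 534×8.82 + 7.46×10.2 + 45.7×8.56 = 5177 m²/day.
Hydraulic gradient i = 0.0268.
Q = Σ(K_i·b_i) · W · i = 5177 × 1890 × 0.02680 = 2.622e+05 m³/day.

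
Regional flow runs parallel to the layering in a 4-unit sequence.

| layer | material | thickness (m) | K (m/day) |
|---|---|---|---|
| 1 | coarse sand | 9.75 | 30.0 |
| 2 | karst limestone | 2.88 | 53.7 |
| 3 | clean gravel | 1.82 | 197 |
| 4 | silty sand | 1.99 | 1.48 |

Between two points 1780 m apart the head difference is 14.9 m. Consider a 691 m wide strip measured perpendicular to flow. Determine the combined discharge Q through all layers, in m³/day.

4680

Flow is parallel to layering, so each bed carries its own Darcy discharge and the transmissivities add.
Σ(K_i·b_i) = 30.0×9.75 + 53.7×2.88 + 197×1.82 + 1.48×1.99 = 808.6 m²/day.
Hydraulic gradient i = Δh / L = 14.9 / 1780 = 0.008371.
Q = Σ(K_i·b_i) · W · i = 808.6 × 691 × 0.008371 = 4677 m³/day.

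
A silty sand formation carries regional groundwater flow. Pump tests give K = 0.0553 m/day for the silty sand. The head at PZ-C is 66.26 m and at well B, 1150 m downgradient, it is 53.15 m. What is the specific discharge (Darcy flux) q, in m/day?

Hydraulic gradient i = (66.26 − 53.15) / 1150 = 13.11 / 1150 = 0.01140.
Specific discharge q = K · i = 0.05530 × 0.01140 = 0.0006304 m/day.

0.000630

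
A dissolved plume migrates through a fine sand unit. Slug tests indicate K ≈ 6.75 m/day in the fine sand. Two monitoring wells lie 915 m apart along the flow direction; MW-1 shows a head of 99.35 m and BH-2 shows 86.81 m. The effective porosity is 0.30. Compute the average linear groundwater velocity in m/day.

0.308

Hydraulic gradient i = (99.35 − 86.81) / 915 = 12.54 / 915 = 0.01370.
Darcy flux q = K · i = 6.750 × 0.01370 = 0.09251 m/day.
Seepage velocity v = q / n_e = 0.09251 / 0.30 = 0.3084 m/day.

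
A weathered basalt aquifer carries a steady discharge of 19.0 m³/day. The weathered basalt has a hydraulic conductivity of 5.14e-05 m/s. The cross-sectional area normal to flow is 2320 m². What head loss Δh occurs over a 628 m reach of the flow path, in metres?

1.16

Convert K: 5.14e-05 m/s × 86400 = 4.441 m/day.
From Q = K·A·i, i = Q / (K·A) = 19.0 / (4.441 × 2320) = 0.001844.
Head loss Δh = i · L = 0.001844 × 628 = 1.158 m.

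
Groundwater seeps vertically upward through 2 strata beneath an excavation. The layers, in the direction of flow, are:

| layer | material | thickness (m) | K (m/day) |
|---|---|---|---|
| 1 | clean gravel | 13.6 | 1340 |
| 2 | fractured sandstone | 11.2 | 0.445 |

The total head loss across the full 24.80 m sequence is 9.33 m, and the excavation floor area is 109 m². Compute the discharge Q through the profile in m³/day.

40.4

Flow is perpendicular to layering, so the layers act in series and the equivalent K is the thickness-weighted harmonic mean.
Total thickness L = 13.6 + 11.2 = 24.80 m.
Σ(b_i/K_i) = 13.6/1340 + 11.2/0.445 = 25.18 d.
K_eq = L / Σ(b_i/K_i) = 24.80 / 25.18 = 0.9850 m/day.
Q = K_eq · A · (Δh/L) = 0.9850 × 109 × (9.33/24.80) = 40.39 m³/day.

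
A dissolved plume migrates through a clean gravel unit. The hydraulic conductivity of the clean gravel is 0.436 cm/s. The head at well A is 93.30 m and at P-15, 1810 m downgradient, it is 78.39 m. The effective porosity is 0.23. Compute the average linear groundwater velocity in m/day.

13.5

Convert K: 0.436 cm/s × 864 = 376.7 m/day.
Hydraulic gradient i = (93.30 − 78.39) / 1810 = 14.91 / 1810 = 0.008238.
Darcy flux q = K · i = 376.7 × 0.008238 = 3.103 m/day.
Seepage velocity v = q / n_e = 3.103 / 0.23 = 13.49 m/day.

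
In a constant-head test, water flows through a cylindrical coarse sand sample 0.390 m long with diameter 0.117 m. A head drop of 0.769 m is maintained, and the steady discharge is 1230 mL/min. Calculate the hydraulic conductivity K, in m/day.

Cross-sectional area A = π·(d/2)² = π × (0.117/2)² = 0.01075 m².
Convert discharge: 1230 mL/min = 2.050e-05 m³/s.
Darcy's law rearranged: K = Q·L / (A·Δh) = 2.050e-05 × 0.390 / (0.01075 × 0.769) = 0.0009670 m/s = 83.55 m/day.

83.5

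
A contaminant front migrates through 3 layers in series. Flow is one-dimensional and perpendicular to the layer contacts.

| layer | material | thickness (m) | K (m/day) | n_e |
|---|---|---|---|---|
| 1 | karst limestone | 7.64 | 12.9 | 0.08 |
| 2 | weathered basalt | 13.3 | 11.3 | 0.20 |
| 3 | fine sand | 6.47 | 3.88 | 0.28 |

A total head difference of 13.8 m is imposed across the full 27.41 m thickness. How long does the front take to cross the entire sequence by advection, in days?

With flow normal to the layers, continuity requires the same specific discharge q through every layer.
Σ(b_i/K_i) = 7.64/12.9 + 13.3/11.3 + 6.47/3.88 = 3.437 d.
q = Δh / Σ(b_i/K_i) = 13.8 / 3.437 = 4.015 m/day.
In each layer the seepage velocity is v_i = q/n_i, so the layer transit time is t_i = b_i·n_i / q:
  layer 1 (karst limestone): t_1 = 7.64 × 0.08 / 4.015 = 0.1522 d
  layer 2 (weathered basalt): t_2 = 13.3 × 0.20 / 4.015 = 0.6624 d
  layer 3 (fine sand): t_3 = 6.47 × 0.28 / 4.015 = 0.4512 d
Total t = Σ t_i = 1.266 days.

1.27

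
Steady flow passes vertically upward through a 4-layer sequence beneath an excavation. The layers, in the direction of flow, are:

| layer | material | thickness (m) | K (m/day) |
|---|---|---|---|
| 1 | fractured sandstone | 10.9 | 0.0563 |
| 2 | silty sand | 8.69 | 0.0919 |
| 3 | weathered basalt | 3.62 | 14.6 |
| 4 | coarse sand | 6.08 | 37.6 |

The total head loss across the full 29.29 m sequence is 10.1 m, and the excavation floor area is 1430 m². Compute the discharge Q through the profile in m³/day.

50.0

Flow is perpendicular to layering, so the layers act in series and the equivalent K is the thickness-weighted harmonic mean.
Total thickness L = 10.9 + 8.69 + 3.62 + 6.08 = 29.29 m.
Σ(b_i/K_i) = 10.9/0.0563 + 8.69/0.0919 + 3.62/14.6 + 6.08/37.6 = 288.6 d.
K_eq = L / Σ(b_i/K_i) = 29.29 / 288.6 = 0.1015 m/day.
Q = K_eq · A · (Δh/L) = 0.1015 × 1430 × (10.1/29.29) = 50.05 m³/day.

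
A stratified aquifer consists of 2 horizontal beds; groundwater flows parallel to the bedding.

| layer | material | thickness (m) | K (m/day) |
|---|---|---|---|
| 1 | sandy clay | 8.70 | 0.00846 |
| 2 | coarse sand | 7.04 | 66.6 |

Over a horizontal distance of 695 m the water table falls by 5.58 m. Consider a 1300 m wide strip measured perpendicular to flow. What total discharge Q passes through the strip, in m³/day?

4890

Flow is parallel to layering, so each bed carries its own Darcy discharge and the transmissivities add.
Σ(K_i·b_i) = 0.00846×8.70 + 66.6×7.04 = 468.9 m²/day.
Hydraulic gradient i = Δh / L = 5.58 / 695 = 0.008029.
Q = Σ(K_i·b_i) · W · i = 468.9 × 1300 × 0.008029 = 4894 m³/day.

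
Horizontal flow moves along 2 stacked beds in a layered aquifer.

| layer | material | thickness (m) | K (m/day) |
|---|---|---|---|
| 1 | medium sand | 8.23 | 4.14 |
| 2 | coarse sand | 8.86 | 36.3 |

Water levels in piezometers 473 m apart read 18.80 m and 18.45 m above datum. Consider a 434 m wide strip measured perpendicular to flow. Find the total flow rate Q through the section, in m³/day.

Flow is parallel to layering, so each bed carries its own Darcy discharge and the transmissivities add.
Σ(K_i·b_i) = 4.14×8.23 + 36.3×8.86 = 355.7 m²/day.
Hydraulic gradient i = (18.80 − 18.45) / 473 = 0.35 / 473 = 0.0007400.
Q = Σ(K_i·b_i) · W · i = 355.7 × 434 × 0.0007400 = 114.2 m³/day.

114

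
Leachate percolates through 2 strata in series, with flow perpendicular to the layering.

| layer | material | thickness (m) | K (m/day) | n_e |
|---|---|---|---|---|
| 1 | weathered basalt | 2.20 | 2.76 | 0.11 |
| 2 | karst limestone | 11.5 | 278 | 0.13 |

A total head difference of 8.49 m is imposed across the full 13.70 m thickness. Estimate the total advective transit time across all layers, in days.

With flow normal to the layers, continuity requires the same specific discharge q through every layer.
Σ(b_i/K_i) = 2.20/2.76 + 11.5/278 = 0.8385 d.
q = Δh / Σ(b_i/K_i) = 8.49 / 0.8385 = 10.13 m/day.
In each layer the seepage velocity is v_i = q/n_i, so the layer transit time is t_i = b_i·n_i / q:
  layer 1 (weathered basalt): t_1 = 2.20 × 0.11 / 10.13 = 0.02390 d
  layer 2 (karst limestone): t_2 = 11.5 × 0.13 / 10.13 = 0.1476 d
Total t = Σ t_i = 0.1715 days.

0.172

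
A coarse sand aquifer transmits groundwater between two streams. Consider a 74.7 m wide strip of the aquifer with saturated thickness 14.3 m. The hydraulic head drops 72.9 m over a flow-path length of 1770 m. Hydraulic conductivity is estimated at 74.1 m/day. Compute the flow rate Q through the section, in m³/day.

Cross-sectional area A = 74.7 × 14.3 = 1068 m².
Hydraulic gradient i = Δh / L = 72.9 / 1770 = 0.04119.
Darcy's law: Q = K · A · i = 74.10 × 1068 × 0.04119 = 3260 m³/day.

3260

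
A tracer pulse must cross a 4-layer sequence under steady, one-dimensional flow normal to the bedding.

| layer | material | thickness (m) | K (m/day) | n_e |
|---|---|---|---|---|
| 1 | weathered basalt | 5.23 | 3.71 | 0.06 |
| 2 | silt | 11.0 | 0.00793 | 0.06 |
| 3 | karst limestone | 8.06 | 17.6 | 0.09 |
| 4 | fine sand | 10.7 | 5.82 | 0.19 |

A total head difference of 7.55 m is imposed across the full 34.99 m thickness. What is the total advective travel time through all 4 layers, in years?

1.88

With flow normal to the layers, continuity requires the same specific discharge q through every layer.
Σ(b_i/K_i) = 5.23/3.71 + 11.0/0.00793 + 8.06/17.6 + 10.7/5.82 = 1391 d.
q = Δh / Σ(b_i/K_i) = 7.55 / 1391 = 0.005428 m/day.
In each layer the seepage velocity is v_i = q/n_i, so the layer transit time is t_i = b_i·n_i / q:
  layer 1 (weathered basalt): t_1 = 5.23 × 0.06 / 0.005428 = 57.81 d
  layer 2 (silt): t_2 = 11.0 × 0.06 / 0.005428 = 121.6 d
  layer 3 (karst limestone): t_3 = 8.06 × 0.09 / 0.005428 = 133.6 d
  layer 4 (fine sand): t_4 = 10.7 × 0.19 / 0.005428 = 374.5 d
Total t = Σ t_i = 687.5 days = 1.882 years.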